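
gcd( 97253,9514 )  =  1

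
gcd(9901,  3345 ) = 1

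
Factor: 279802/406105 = 2^1*5^( - 1)*7^ ( - 1)*41^ ( - 1) * 283^( - 1 )*139901^1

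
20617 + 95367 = 115984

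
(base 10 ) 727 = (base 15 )337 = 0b1011010111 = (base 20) 1g7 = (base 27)qp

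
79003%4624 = 395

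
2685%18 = 3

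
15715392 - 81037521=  - 65322129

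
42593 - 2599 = 39994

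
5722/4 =2861/2= 1430.50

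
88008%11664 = 6360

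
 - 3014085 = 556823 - 3570908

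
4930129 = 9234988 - 4304859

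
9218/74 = 124 + 21/37 = 124.57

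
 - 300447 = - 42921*7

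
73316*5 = 366580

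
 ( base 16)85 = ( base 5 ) 1013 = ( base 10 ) 133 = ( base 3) 11221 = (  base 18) 77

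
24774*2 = 49548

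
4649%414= 95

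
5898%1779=561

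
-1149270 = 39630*( - 29 ) 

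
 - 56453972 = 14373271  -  70827243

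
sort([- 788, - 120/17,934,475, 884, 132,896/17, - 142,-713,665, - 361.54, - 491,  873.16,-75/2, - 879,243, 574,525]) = [-879,  -  788, - 713, - 491,-361.54, - 142 , - 75/2,-120/17, 896/17,132 , 243,475,525, 574,665,873.16,884,  934 ] 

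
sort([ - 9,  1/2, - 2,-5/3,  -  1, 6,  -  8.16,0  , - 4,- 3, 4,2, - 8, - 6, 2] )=[ - 9, - 8.16, - 8, - 6, - 4, - 3, - 2 , - 5/3, - 1,0,  1/2,2,2,4,6] 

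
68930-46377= 22553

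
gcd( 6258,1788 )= 894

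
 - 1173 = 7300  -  8473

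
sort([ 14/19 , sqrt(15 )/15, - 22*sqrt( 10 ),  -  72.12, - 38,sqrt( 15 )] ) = [ - 72.12, - 22*sqrt ( 10), - 38,sqrt(15) /15,14/19,sqrt(15 ) ]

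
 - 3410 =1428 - 4838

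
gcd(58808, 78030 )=2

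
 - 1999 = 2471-4470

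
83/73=83/73 = 1.14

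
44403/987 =14801/329 =44.99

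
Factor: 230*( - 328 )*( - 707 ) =53336080=2^4*5^1*7^1 * 23^1*41^1*  101^1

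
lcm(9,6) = 18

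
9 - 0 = 9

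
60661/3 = 60661/3 = 20220.33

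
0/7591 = 0 =0.00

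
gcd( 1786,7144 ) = 1786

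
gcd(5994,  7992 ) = 1998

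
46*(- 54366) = -2500836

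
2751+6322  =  9073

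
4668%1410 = 438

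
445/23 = 445/23 = 19.35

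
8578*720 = 6176160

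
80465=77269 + 3196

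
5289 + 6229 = 11518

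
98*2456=240688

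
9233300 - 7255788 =1977512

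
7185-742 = 6443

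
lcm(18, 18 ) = 18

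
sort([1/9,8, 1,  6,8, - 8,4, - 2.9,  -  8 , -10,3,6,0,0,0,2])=[ - 10 , - 8, - 8, - 2.9,0,0,0,1/9,1,2,3, 4, 6,6,8,8]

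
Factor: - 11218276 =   -  2^2 * 2804569^1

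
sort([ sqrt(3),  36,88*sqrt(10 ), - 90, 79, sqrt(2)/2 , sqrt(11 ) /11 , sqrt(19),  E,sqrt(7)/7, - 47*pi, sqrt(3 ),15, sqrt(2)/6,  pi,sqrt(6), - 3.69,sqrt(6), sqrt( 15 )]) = [ -47*pi,  -  90, - 3.69,sqrt(2)/6, sqrt ( 11) /11,  sqrt(7 ) /7 , sqrt(2 )/2, sqrt ( 3),sqrt( 3),sqrt( 6) , sqrt(6), E, pi, sqrt (15 ),sqrt( 19),15  ,  36, 79, 88*sqrt(10) ]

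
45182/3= 15060 + 2/3 = 15060.67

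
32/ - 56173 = -32/56173 = -0.00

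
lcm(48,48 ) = 48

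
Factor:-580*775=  - 2^2*5^3*29^1*31^1  =  -  449500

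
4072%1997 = 78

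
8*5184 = 41472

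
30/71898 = 5/11983 = 0.00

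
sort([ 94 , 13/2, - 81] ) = [ - 81,  13/2,94 ] 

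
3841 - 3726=115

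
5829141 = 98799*59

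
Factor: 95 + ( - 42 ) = 53^1 = 53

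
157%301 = 157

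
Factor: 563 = 563^1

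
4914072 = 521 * 9432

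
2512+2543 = 5055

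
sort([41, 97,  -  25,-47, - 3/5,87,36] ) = [ - 47 , - 25, - 3/5,36,41,87, 97]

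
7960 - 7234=726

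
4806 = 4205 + 601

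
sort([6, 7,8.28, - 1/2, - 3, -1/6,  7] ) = [ - 3, - 1/2, - 1/6, 6, 7, 7,8.28]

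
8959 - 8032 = 927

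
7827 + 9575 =17402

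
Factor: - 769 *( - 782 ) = 2^1 * 17^1*23^1 * 769^1= 601358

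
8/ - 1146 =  - 4/573 = -  0.01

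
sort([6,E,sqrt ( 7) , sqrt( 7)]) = [ sqrt(7), sqrt ( 7),E,  6 ]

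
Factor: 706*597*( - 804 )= - 338871528 = - 2^3*3^2*67^1*199^1*353^1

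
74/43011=74/43011 = 0.00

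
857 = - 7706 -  - 8563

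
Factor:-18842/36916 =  - 2^( - 1 ) * 11^(-1 )*839^( - 1)*9421^1 = - 9421/18458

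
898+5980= 6878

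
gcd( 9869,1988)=71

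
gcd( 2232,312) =24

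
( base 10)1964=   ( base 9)2622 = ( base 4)132230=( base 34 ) 1NQ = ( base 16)7ac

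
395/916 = 395/916 = 0.43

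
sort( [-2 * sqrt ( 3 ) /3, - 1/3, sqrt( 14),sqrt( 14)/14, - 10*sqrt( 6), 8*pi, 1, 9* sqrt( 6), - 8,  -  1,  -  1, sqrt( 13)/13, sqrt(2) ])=[-10*sqrt( 6), - 8 , - 2*sqrt( 3)/3, - 1, - 1, - 1/3,sqrt ( 14)/14, sqrt(13 )/13, 1, sqrt(2), sqrt (14), 9  *sqrt( 6 ), 8*pi]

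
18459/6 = 6153/2= 3076.50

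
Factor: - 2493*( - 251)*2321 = 1452349503 = 3^2*11^1*211^1*251^1*277^1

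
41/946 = 41/946 = 0.04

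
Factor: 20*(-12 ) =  - 240 = - 2^4*3^1 * 5^1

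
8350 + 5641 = 13991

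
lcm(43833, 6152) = 350664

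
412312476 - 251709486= 160602990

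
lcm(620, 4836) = 24180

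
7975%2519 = 418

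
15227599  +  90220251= 105447850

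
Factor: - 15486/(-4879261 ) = 2^1 * 3^1  *29^1 * 89^1*4879261^(-1)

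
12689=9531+3158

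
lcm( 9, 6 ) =18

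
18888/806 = 23 +175/403=23.43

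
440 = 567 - 127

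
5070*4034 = 20452380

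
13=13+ 0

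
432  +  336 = 768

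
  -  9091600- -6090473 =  - 3001127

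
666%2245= 666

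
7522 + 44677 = 52199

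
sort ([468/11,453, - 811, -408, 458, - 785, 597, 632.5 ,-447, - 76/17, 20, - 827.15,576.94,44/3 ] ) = [  -  827.15, - 811, - 785,  -  447,-408,-76/17, 44/3, 20, 468/11, 453, 458,  576.94,597 , 632.5]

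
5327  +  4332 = 9659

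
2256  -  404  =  1852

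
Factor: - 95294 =  -  2^1*29^1*31^1 * 53^1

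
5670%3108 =2562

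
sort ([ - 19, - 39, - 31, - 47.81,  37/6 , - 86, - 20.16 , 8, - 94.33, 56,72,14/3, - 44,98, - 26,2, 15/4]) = [ - 94.33,  -  86, - 47.81, - 44, - 39, - 31, - 26, - 20.16,-19,2,15/4,14/3,37/6,8,56, 72, 98]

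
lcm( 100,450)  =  900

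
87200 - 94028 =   -  6828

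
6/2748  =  1/458 = 0.00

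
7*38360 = 268520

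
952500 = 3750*254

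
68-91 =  - 23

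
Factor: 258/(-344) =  - 2^ ( -2)*3^1 =-3/4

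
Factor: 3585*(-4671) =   -  16745535=-  3^4 * 5^1*173^1*239^1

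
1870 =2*935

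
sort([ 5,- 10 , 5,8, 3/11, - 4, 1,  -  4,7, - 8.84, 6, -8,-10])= [ -10, - 10, - 8.84, -8 , - 4, - 4 , 3/11, 1,5, 5, 6,7, 8]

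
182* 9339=1699698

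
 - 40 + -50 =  - 90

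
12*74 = 888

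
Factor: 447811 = 7^2*13^1*19^1*37^1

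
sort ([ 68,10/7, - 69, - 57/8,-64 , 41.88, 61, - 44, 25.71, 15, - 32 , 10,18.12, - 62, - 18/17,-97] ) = [-97, - 69, -64, -62,-44, - 32, -57/8,-18/17, 10/7, 10, 15,18.12,25.71, 41.88,  61, 68] 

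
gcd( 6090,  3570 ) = 210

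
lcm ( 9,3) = 9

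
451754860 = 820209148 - 368454288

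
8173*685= 5598505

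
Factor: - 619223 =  -11^1*41^1*1373^1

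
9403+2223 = 11626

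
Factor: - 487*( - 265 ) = 5^1*53^1*487^1 =129055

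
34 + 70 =104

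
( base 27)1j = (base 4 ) 232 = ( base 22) 22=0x2E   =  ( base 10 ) 46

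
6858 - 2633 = 4225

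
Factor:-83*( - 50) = 2^1*5^2*83^1 = 4150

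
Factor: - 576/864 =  - 2/3= - 2^1*3^( - 1 )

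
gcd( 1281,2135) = 427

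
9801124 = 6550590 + 3250534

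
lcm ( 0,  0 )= 0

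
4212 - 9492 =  - 5280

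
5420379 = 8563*633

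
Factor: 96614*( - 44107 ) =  - 2^1*7^2 * 67^1*103^1*6301^1 = -4261353698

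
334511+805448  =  1139959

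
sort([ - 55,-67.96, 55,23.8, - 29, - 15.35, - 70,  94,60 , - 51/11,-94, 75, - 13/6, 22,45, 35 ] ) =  [ - 94, - 70, - 67.96,-55, - 29,-15.35, - 51/11, - 13/6,22,23.8,35,45,55, 60,75,94]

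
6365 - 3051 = 3314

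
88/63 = 88/63 = 1.40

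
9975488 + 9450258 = 19425746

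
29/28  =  29/28= 1.04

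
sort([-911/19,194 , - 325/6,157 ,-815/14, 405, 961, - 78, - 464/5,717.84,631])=[-464/5,-78, - 815/14, - 325/6, - 911/19,157,194 , 405,631 , 717.84,961 ]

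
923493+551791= 1475284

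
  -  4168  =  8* ( - 521)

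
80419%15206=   4389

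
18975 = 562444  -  543469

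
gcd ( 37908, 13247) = 13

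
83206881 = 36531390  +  46675491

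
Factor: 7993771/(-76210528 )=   -  2^ ( - 5)* 37^( -1 )*191^(- 1)*337^(  -  1)*2707^1*2953^1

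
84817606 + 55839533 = 140657139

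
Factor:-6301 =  - 6301^1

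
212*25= 5300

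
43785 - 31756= 12029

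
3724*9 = 33516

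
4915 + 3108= 8023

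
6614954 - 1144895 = 5470059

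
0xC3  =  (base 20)9f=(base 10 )195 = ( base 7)366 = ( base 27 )76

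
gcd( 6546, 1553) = 1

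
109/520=109/520 = 0.21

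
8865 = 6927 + 1938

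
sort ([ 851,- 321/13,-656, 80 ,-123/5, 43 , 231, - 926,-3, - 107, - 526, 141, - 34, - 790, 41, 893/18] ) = [  -  926,-790 ,-656,  -  526 , - 107, - 34, - 321/13,-123/5, - 3, 41, 43 , 893/18, 80, 141,231,851]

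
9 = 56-47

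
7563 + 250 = 7813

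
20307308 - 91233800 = -70926492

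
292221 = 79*3699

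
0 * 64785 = 0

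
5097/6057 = 1699/2019 =0.84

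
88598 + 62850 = 151448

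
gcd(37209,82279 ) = 1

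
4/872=1/218 = 0.00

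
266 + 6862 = 7128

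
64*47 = 3008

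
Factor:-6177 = -3^1*29^1*71^1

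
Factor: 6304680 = 2^3*3^2*5^1*83^1*211^1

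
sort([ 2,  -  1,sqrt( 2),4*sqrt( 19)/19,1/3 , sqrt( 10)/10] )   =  [ -1, sqrt( 10)/10,1/3 , 4 *sqrt( 19)/19,sqrt(2 ),2] 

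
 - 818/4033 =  - 818/4033= - 0.20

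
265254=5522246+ - 5256992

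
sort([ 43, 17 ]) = [17,43] 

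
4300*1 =4300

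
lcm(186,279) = 558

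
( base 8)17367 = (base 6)100411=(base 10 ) 7927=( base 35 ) 6gh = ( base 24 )DI7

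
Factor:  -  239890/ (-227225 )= 2^1 * 5^ ( - 1)* 7^1*23^1*61^( - 1 )  =  322/305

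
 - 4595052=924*( - 4973 ) 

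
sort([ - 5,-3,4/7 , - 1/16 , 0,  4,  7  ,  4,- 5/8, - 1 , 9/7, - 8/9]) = [ - 5, - 3,  -  1, - 8/9,-5/8, - 1/16, 0,  4/7, 9/7,4,4, 7]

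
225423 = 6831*33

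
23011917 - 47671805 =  - 24659888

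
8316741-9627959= -1311218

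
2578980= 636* 4055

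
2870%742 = 644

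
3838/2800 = 1919/1400=1.37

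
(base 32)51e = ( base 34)4FW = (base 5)131131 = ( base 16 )142E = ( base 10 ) 5166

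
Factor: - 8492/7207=-2^2*11^1*193^1*  7207^( - 1 ) 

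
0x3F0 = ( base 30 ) 13I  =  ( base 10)1008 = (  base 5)13013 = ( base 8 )1760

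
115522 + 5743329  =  5858851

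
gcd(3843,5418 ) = 63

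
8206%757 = 636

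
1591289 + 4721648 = 6312937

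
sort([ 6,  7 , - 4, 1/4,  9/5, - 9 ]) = [ -9,-4, 1/4, 9/5 , 6,7]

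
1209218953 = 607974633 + 601244320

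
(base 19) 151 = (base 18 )177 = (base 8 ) 711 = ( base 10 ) 457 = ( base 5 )3312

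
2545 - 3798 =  - 1253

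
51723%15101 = 6420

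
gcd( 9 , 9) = 9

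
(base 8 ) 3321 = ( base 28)269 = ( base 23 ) 36K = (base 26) 2F3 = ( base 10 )1745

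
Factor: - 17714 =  - 2^1*17^1 *521^1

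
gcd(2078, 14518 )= 2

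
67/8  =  67/8 =8.38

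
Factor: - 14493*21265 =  - 308193645= -  3^1  *  5^1*4253^1 * 4831^1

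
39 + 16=55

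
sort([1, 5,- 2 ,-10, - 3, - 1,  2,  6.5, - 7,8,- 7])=[ - 10,-7, - 7, - 3,-2 ,- 1 , 1, 2,  5,6.5, 8]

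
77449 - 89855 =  - 12406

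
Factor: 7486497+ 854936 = 8341433 = 23^1* 67^1*5413^1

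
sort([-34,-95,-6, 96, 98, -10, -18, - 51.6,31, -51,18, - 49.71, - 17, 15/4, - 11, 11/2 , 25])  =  [ -95, - 51.6,-51, - 49.71,-34,-18, -17, - 11, - 10,-6, 15/4, 11/2,  18, 25,  31,96,98] 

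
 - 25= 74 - 99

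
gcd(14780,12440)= 20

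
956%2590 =956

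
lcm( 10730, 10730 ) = 10730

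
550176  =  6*91696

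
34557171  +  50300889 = 84858060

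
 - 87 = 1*(  -  87 ) 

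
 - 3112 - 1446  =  - 4558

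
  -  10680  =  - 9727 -953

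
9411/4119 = 3137/1373  =  2.28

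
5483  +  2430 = 7913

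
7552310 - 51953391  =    -  44401081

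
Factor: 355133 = 107^1*3319^1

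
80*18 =1440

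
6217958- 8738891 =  - 2520933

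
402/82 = 4  +  37/41  =  4.90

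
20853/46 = 453+15/46 = 453.33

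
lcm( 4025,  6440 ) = 32200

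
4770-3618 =1152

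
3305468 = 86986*38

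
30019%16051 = 13968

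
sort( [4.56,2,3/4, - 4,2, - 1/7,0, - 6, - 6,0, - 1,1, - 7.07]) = [ - 7.07,  -  6, - 6, - 4,  -  1, - 1/7, 0,0,  3/4, 1, 2, 2, 4.56] 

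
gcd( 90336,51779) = 1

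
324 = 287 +37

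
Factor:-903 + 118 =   -  5^1*157^1 = -785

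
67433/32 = 67433/32=2107.28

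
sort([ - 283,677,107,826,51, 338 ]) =[ - 283,51,  107, 338,677,826]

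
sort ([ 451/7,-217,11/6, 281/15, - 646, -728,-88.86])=[  -  728,-646,-217, - 88.86, 11/6, 281/15,451/7]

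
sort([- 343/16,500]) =[ - 343/16, 500]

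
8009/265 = 30 + 59/265 = 30.22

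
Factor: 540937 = 23^1*29^1 * 811^1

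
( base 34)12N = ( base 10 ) 1247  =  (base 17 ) 456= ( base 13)74c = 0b10011011111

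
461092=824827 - 363735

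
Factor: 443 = 443^1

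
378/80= 189/40 = 4.72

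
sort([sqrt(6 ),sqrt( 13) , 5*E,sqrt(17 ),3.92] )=[sqrt ( 6),sqrt (13 ), 3.92,sqrt(17), 5*E] 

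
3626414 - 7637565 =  - 4011151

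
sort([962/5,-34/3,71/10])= [ - 34/3, 71/10,962/5 ]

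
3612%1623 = 366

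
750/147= 5 + 5/49 = 5.10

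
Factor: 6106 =2^1  *43^1*71^1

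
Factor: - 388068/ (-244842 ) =886/559 = 2^1*13^ ( - 1 )*43^( - 1) * 443^1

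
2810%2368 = 442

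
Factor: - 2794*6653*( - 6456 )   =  2^4*3^1*11^1*127^1*269^1*6653^1 = 120007239792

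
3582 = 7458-3876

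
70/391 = 70/391 = 0.18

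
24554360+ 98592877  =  123147237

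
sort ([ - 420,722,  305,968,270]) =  [ - 420,270, 305,722,968 ]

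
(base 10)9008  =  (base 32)8PG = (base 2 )10001100110000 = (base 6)105412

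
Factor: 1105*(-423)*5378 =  - 2^1* 3^2*5^1*13^1*17^1  *47^1*2689^1 = - 2513757870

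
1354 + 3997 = 5351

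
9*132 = 1188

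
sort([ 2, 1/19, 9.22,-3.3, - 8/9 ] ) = [ - 3.3,-8/9, 1/19,2, 9.22 ] 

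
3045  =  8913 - 5868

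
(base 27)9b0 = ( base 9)10360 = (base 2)1101011001010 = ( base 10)6858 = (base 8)15312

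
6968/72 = 96 + 7/9 = 96.78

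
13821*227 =3137367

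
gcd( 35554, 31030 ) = 58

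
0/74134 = 0 = 0.00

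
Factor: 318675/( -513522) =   -  175/282 = -2^( - 1)*3^( - 1)*5^2*7^1*47^( - 1 )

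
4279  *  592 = 2533168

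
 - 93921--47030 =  - 46891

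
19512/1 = 19512 = 19512.00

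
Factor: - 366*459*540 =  - 90716760 = - 2^3 * 3^7*5^1 * 17^1 *61^1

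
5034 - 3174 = 1860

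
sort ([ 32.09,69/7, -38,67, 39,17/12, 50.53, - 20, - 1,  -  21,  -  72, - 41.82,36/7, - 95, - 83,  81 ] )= [-95, -83 , - 72, -41.82, - 38, - 21,  -  20,-1, 17/12,36/7,69/7 , 32.09, 39,50.53, 67,81] 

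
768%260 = 248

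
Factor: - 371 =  - 7^1*53^1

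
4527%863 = 212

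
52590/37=52590/37 = 1421.35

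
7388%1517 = 1320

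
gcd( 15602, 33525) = 1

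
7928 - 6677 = 1251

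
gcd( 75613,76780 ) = 1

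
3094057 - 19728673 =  -16634616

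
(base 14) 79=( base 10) 107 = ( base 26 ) 43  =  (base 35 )32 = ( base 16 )6B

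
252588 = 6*42098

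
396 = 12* 33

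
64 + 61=125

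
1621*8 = 12968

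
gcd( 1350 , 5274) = 18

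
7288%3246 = 796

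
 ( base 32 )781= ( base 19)11AF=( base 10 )7425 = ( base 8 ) 16401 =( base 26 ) apf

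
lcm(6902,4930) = 34510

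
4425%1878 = 669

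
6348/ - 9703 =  - 6348/9703 = - 0.65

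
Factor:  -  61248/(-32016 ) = 44/23 = 2^2 * 11^1* 23^ (-1)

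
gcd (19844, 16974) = 82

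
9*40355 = 363195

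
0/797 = 0 = 0.00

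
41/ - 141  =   - 1 + 100/141 = -0.29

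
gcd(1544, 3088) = 1544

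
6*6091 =36546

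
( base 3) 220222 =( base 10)674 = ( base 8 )1242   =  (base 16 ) 2A2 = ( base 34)js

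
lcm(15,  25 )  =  75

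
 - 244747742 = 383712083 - 628459825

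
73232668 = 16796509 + 56436159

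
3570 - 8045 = -4475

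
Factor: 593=593^1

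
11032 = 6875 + 4157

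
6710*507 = 3401970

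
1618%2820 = 1618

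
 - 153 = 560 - 713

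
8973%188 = 137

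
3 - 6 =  - 3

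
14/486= 7/243 = 0.03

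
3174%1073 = 1028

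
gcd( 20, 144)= 4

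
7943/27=294 + 5/27 = 294.19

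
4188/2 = 2094 = 2094.00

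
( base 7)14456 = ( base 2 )111110101010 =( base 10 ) 4010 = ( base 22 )866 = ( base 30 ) 4dk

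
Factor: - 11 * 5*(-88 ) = 2^3*5^1 * 11^2 =4840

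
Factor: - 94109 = - 94109^1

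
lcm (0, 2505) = 0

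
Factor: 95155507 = 89^1*947^1*1129^1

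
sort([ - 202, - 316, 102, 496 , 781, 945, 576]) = [ - 316,  -  202 , 102,496,576,  781,  945]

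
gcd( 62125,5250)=875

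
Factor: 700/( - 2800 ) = -1/4 = -  2^ ( - 2) 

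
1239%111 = 18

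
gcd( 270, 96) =6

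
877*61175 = 53650475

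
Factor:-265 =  - 5^1*53^1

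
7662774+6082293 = 13745067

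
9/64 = 9/64 = 0.14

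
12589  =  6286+6303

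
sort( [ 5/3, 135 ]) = [ 5/3, 135 ] 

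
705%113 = 27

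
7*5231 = 36617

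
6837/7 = 976 + 5/7 = 976.71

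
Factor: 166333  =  47^1*3539^1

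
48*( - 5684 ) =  - 272832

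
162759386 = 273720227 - 110960841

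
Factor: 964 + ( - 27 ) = 937^1 =937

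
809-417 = 392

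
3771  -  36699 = -32928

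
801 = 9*89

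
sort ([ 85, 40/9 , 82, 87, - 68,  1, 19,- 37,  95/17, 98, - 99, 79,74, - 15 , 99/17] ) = [ - 99, - 68, - 37,-15, 1,40/9 , 95/17,99/17, 19,  74, 79,82,85,87, 98]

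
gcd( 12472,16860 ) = 4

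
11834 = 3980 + 7854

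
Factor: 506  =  2^1*11^1*23^1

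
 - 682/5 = -682/5 = - 136.40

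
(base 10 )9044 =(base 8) 21524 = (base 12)5298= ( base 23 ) H25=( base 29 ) alp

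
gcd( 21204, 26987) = 1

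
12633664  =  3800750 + 8832914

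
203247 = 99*2053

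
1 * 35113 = 35113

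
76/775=76/775  =  0.10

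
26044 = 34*766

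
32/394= 16/197 = 0.08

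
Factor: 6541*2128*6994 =97351220512 = 2^5 * 7^1*13^1 * 19^1*31^1*211^1*269^1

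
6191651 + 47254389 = 53446040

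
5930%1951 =77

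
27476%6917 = 6725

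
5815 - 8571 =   -  2756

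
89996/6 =14999  +  1/3 =14999.33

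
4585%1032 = 457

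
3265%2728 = 537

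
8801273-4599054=4202219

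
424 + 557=981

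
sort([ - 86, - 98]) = [ - 98, - 86]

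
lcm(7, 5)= 35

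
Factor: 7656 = 2^3*3^1*11^1*29^1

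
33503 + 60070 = 93573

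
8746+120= 8866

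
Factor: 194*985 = 2^1*5^1 *97^1*197^1= 191090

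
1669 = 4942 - 3273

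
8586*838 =7195068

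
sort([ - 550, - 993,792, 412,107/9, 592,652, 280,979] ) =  [ - 993, - 550 , 107/9,280 , 412,  592,652,792, 979 ] 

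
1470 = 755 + 715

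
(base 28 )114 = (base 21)1hi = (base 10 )816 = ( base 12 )580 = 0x330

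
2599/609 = 4 + 163/609 = 4.27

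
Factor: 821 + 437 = 2^1*17^1*37^1=1258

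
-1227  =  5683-6910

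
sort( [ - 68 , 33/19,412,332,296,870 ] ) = [ - 68,33/19, 296,332,412,870]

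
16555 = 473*35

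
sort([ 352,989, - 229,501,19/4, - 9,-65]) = [ - 229, - 65,  -  9,19/4,352,501, 989 ] 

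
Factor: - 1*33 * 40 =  - 2^3*3^1* 5^1*11^1 = - 1320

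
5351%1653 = 392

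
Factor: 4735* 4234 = 20047990 = 2^1*5^1 * 29^1*73^1*947^1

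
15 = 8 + 7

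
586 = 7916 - 7330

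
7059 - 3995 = 3064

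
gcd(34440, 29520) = 4920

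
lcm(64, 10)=320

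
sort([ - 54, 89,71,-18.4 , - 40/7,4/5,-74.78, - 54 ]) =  [ - 74.78, - 54,-54, - 18.4 ,-40/7,4/5, 71,  89 ]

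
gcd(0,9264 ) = 9264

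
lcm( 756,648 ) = 4536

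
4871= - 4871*( - 1 ) 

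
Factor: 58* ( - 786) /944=-2^( - 2 )*3^1 * 29^1*59^ ( - 1 ) * 131^1 = -11397/236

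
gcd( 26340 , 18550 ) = 10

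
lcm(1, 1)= 1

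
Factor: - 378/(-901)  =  2^1*3^3 * 7^1*17^( - 1 )*53^ ( - 1) 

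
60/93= 20/31= 0.65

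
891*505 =449955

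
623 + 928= 1551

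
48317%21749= 4819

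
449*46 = 20654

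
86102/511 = 86102/511 = 168.50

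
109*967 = 105403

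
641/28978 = 641/28978 = 0.02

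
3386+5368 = 8754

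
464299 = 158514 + 305785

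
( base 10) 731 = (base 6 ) 3215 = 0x2DB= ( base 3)1000002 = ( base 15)33b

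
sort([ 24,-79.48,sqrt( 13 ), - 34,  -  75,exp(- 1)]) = [ - 79.48,  -  75 ,  -  34, exp( - 1)  ,  sqrt( 13),24]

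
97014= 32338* 3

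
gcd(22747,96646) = 23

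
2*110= 220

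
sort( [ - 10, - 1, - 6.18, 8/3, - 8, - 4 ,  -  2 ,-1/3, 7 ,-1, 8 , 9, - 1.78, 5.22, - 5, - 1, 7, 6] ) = [ - 10, - 8,- 6.18, - 5, -4,- 2, - 1.78, - 1, - 1, - 1, - 1/3,8/3, 5.22,6 , 7, 7,8,  9 ]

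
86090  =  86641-551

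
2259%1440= 819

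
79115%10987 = 2206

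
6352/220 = 28+48/55 = 28.87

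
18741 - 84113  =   - 65372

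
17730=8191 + 9539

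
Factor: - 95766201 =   -  3^2*41^1 * 109^1*2381^1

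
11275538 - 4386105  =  6889433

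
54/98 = 27/49= 0.55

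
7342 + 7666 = 15008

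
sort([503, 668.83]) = [503, 668.83]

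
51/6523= 51/6523 = 0.01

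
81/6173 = 81/6173 = 0.01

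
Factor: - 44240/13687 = - 2^4* 5^1*7^1*79^1*13687^( - 1)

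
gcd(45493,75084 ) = 1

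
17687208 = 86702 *204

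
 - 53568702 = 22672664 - 76241366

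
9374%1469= 560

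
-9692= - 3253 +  - 6439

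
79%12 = 7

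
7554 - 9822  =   -2268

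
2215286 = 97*22838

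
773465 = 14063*55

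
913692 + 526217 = 1439909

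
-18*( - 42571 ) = 766278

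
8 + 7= 15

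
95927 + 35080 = 131007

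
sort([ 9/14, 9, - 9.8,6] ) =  [  -  9.8,9/14, 6,9]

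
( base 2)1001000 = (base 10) 72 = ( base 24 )30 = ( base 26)2K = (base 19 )3F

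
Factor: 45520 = 2^4*5^1 *569^1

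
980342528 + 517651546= 1497994074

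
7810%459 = 7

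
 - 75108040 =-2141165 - 72966875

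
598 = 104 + 494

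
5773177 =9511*607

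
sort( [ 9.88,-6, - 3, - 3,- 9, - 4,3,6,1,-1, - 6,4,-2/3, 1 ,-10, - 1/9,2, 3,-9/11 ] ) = [- 10, - 9,  -  6,- 6, - 4, - 3 , - 3,- 1, - 9/11,-2/3, - 1/9,1, 1, 2, 3,  3,4,  6, 9.88 ]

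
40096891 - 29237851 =10859040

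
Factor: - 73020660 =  - 2^2*3^1*5^1*61^1*71^1*281^1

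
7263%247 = 100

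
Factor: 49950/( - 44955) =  - 2^1 * 3^ ( - 2 )*5^1=- 10/9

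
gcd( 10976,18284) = 28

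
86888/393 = 221 + 35/393= 221.09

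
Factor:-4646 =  - 2^1*23^1 * 101^1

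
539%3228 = 539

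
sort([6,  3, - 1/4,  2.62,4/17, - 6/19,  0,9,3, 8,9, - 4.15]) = [ - 4.15,- 6/19, - 1/4,0, 4/17,2.62, 3, 3,  6, 8,9, 9]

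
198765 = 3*66255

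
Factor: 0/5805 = 0 = 0^1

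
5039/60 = 5039/60 = 83.98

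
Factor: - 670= - 2^1*5^1*67^1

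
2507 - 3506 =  - 999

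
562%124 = 66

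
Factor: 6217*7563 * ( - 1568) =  - 2^5*3^1*7^2*2521^1*6217^1 = - 73726060128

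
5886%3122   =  2764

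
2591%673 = 572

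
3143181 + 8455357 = 11598538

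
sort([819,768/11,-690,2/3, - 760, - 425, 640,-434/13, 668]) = [ - 760, - 690,-425 ,- 434/13,2/3, 768/11, 640,668 , 819] 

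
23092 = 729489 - 706397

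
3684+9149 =12833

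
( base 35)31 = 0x6A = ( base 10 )106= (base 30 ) 3G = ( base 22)4i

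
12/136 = 3/34 = 0.09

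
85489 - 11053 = 74436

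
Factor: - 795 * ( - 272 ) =216240= 2^4*3^1 * 5^1*17^1*53^1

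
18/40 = 9/20  =  0.45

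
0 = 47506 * 0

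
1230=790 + 440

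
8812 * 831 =7322772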